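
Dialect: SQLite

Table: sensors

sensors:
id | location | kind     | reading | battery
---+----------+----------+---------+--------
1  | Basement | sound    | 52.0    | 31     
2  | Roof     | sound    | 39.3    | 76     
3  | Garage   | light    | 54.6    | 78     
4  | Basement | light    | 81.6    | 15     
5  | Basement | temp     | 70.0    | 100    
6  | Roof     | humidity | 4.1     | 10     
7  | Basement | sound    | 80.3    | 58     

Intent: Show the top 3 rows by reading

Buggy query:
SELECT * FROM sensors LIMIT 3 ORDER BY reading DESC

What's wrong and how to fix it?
Bug: ORDER BY cannot follow LIMIT; LIMIT is the final clause

Fix: Swap the clauses: ORDER BY first, then LIMIT

Corrected query:
SELECT * FROM sensors ORDER BY reading DESC LIMIT 3

Result:
id | location | kind  | reading | battery
---+----------+-------+---------+--------
4  | Basement | light | 81.6    | 15     
7  | Basement | sound | 80.3    | 58     
5  | Basement | temp  | 70      | 100    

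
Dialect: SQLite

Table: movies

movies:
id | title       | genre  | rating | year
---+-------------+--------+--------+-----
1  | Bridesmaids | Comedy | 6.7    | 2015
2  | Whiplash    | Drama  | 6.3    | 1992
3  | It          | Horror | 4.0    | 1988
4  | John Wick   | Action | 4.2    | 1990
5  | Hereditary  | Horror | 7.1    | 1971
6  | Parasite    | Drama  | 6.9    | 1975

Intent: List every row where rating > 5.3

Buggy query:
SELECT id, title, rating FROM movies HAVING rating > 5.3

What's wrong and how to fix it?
Bug: This is a non-aggregate query (no GROUP BY, no aggregates), so in SQLite the HAVING clause is invalid here; a row-level condition belongs in WHERE

Fix: Replace HAVING with WHERE since the condition applies to individual rows

Corrected query:
SELECT id, title, rating FROM movies WHERE rating > 5.3

Result:
id | title       | rating
---+-------------+-------
1  | Bridesmaids | 6.7   
2  | Whiplash    | 6.3   
5  | Hereditary  | 7.1   
6  | Parasite    | 6.9   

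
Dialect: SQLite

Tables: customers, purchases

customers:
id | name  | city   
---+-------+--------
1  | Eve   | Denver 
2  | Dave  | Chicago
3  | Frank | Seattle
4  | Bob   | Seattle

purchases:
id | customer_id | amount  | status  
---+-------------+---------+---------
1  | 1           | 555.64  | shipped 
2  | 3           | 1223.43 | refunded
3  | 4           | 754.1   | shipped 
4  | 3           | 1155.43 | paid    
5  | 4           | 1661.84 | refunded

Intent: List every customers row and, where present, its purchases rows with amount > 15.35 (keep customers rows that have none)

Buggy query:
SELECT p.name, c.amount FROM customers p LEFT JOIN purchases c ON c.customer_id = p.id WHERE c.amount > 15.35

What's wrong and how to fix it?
Bug: Filtering c.amount in WHERE discards the NULL rows produced by LEFT JOIN, turning it into an inner join

Fix: Move the right-table condition into the ON clause so unmatched parents are kept

Corrected query:
SELECT p.name, c.amount FROM customers p LEFT JOIN purchases c ON c.customer_id = p.id AND c.amount > 15.35

Result:
name  | amount 
------+--------
Eve   | 555.64 
Dave  | NULL   
Frank | 1155.43
Frank | 1223.43
Bob   | 754.1  
Bob   | 1661.84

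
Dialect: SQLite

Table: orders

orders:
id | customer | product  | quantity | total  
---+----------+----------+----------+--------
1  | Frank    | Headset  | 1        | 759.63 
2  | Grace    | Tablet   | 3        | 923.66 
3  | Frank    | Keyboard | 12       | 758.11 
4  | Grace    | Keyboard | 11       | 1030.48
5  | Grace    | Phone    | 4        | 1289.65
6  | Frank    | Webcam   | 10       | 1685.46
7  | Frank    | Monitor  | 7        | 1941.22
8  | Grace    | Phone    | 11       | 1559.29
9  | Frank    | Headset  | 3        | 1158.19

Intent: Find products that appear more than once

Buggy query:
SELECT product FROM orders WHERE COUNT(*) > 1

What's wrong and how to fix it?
Bug: COUNT(*) is an aggregate and cannot be used in WHERE

Fix: Group first, then use HAVING for the count condition

Corrected query:
SELECT product FROM orders GROUP BY product HAVING COUNT(*) > 1

Result:
product 
--------
Headset 
Keyboard
Phone   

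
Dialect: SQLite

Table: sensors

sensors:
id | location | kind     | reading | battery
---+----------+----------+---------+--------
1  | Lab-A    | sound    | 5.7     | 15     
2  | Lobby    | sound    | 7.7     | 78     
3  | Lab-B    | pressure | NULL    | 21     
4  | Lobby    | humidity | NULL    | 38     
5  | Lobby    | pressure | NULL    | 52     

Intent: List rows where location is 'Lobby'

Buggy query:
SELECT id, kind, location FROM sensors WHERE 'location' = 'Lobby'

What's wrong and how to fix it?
Bug: Single quotes denote string literals in SQL; the column name is being compared as a constant string

Fix: Remove the quotes around the column name (or use double quotes for an identifier)

Corrected query:
SELECT id, kind, location FROM sensors WHERE location = 'Lobby'

Result:
id | kind     | location
---+----------+---------
2  | sound    | Lobby   
4  | humidity | Lobby   
5  | pressure | Lobby   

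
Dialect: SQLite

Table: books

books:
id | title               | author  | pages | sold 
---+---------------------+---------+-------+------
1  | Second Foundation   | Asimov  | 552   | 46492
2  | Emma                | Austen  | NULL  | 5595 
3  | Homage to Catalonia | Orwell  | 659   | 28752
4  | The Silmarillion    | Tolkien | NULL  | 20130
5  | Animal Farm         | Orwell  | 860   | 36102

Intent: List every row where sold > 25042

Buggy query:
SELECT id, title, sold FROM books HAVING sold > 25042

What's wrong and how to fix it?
Bug: HAVING filters the output of aggregation, but this query has no GROUP BY and no aggregate functions, so SQLite rejects it (HAVING clause on a non-aggregate query); the condition here is per row

Fix: Use WHERE for row-level filtering

Corrected query:
SELECT id, title, sold FROM books WHERE sold > 25042

Result:
id | title               | sold 
---+---------------------+------
1  | Second Foundation   | 46492
3  | Homage to Catalonia | 28752
5  | Animal Farm         | 36102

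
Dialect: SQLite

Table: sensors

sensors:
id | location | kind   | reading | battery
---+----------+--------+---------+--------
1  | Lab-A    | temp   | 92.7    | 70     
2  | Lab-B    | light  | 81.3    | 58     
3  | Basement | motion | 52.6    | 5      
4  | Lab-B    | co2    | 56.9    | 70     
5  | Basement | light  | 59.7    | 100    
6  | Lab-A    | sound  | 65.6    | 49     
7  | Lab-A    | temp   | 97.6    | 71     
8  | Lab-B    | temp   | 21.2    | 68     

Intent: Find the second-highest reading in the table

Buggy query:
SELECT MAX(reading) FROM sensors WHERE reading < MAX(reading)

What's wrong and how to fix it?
Bug: MAX(reading) on the right of the comparison is an aggregate-in-WHERE error

Fix: Compute the overall MAX in a subquery, then take MAX of rows below it

Corrected query:
SELECT MAX(reading) FROM sensors WHERE reading < (SELECT MAX(reading) FROM sensors)

Result:
MAX(reading)
------------
92.7        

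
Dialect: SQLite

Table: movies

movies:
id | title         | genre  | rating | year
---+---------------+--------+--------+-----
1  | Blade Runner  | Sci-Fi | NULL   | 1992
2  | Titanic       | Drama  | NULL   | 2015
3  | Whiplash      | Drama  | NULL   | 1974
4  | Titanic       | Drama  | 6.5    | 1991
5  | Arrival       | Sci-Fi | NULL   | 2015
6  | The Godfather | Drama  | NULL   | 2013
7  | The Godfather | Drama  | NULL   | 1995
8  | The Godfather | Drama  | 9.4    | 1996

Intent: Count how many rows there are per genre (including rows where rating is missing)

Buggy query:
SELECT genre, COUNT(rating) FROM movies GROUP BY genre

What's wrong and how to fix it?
Bug: COUNT(column) counts non-NULL values only; rows with NULL rating aren't counted

Fix: Use COUNT(*) to count all rows regardless of NULL

Corrected query:
SELECT genre, COUNT(*) FROM movies GROUP BY genre

Result:
genre  | COUNT(*)
-------+---------
Drama  | 6       
Sci-Fi | 2       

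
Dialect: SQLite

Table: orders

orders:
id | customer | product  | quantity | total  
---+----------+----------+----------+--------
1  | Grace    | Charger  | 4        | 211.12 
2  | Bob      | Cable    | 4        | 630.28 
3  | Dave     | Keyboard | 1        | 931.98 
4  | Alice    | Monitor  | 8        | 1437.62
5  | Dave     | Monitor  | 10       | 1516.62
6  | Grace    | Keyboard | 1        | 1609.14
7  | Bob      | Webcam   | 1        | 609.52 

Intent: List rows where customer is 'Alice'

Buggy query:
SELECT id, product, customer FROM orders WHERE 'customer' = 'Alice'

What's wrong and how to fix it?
Bug: Single quotes denote string literals in SQL; the column name is being compared as a constant string

Fix: Remove the quotes around the column name (or use double quotes for an identifier)

Corrected query:
SELECT id, product, customer FROM orders WHERE customer = 'Alice'

Result:
id | product | customer
---+---------+---------
4  | Monitor | Alice   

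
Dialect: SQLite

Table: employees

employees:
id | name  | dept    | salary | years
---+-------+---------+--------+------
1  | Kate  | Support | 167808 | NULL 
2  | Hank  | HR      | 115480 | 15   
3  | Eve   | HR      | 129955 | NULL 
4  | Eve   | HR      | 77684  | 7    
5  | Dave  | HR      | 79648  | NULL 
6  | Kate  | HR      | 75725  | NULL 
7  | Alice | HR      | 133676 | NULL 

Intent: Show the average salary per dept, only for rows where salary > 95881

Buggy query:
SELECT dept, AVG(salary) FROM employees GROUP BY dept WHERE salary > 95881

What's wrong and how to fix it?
Bug: Row-level WHERE must come before GROUP BY in the clause order

Fix: Move the WHERE clause before GROUP BY

Corrected query:
SELECT dept, AVG(salary) FROM employees WHERE salary > 95881 GROUP BY dept

Result:
dept    | AVG(salary)  
--------+--------------
HR      | 126370.333333
Support | 167808       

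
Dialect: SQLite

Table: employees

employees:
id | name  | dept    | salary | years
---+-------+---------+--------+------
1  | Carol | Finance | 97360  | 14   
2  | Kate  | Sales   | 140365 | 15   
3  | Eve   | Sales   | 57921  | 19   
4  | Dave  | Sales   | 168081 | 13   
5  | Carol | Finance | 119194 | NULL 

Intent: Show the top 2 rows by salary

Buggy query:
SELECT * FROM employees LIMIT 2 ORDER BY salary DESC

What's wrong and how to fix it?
Bug: ORDER BY cannot follow LIMIT; LIMIT is the final clause

Fix: Sort with ORDER BY, then apply LIMIT

Corrected query:
SELECT * FROM employees ORDER BY salary DESC LIMIT 2

Result:
id | name | dept  | salary | years
---+------+-------+--------+------
4  | Dave | Sales | 168081 | 13   
2  | Kate | Sales | 140365 | 15   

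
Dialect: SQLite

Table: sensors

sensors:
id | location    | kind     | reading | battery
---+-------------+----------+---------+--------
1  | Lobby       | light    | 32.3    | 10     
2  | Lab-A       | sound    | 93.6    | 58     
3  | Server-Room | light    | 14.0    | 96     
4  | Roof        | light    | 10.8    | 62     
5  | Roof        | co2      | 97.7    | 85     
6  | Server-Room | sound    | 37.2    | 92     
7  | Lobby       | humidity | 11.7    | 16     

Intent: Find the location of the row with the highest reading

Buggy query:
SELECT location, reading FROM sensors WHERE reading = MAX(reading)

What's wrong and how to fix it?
Bug: WHERE is evaluated per row; an aggregate over the whole table isn't defined there

Fix: Use a subquery: WHERE reading = (SELECT MAX(reading) FROM sensors)

Corrected query:
SELECT location, reading FROM sensors WHERE reading = (SELECT MAX(reading) FROM sensors)

Result:
location | reading
---------+--------
Roof     | 97.7   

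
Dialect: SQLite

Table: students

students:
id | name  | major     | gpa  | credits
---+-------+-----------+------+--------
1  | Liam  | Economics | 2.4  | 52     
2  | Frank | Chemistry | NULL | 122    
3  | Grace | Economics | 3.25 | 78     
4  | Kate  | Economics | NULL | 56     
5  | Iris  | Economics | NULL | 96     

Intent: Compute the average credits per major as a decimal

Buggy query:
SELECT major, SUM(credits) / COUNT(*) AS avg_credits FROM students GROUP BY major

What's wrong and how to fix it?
Bug: SUM(credits) and COUNT(*) are both integers; the division truncates the fractional part

Fix: Multiply by 1.0 (or CAST to REAL) to force floating-point division

Corrected query:
SELECT major, SUM(credits) * 1.0 / COUNT(*) AS avg_credits FROM students GROUP BY major

Result:
major     | avg_credits
----------+------------
Chemistry | 122        
Economics | 70.5       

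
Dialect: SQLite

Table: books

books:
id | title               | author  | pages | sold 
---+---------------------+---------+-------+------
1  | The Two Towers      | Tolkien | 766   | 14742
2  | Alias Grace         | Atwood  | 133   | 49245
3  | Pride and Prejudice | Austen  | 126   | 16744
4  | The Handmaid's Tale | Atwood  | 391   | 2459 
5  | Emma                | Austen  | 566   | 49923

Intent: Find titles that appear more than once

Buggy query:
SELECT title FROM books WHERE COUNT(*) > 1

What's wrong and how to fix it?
Bug: COUNT(*) is an aggregate and cannot be used in WHERE

Fix: Group first, then use HAVING for the count condition

Corrected query:
SELECT title FROM books GROUP BY title HAVING COUNT(*) > 1

Result:
(no rows)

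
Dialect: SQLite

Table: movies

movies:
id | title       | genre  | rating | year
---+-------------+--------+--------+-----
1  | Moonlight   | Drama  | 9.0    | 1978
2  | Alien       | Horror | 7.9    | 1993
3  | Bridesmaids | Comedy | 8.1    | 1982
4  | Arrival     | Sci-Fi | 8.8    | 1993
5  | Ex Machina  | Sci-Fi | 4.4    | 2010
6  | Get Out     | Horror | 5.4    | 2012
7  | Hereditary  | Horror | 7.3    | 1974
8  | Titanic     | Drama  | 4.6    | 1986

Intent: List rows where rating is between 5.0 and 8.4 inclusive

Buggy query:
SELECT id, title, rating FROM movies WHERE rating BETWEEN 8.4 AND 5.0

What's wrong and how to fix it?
Bug: The bounds are reversed; BETWEEN a AND b requires a <= b to match anything

Fix: Write BETWEEN 5.0 AND 8.4

Corrected query:
SELECT id, title, rating FROM movies WHERE rating BETWEEN 5.0 AND 8.4

Result:
id | title       | rating
---+-------------+-------
2  | Alien       | 7.9   
3  | Bridesmaids | 8.1   
6  | Get Out     | 5.4   
7  | Hereditary  | 7.3   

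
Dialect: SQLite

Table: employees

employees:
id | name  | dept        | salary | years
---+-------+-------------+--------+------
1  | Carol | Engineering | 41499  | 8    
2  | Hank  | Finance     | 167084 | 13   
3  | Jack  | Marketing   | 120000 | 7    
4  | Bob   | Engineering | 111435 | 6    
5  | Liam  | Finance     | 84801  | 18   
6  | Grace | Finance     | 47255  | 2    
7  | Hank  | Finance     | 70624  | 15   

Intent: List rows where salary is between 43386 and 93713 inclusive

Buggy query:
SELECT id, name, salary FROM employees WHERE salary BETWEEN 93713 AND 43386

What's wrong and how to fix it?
Bug: BETWEEN expects the lower bound first; with 93713 AND 43386 the range is empty

Fix: Write BETWEEN 43386 AND 93713

Corrected query:
SELECT id, name, salary FROM employees WHERE salary BETWEEN 43386 AND 93713

Result:
id | name  | salary
---+-------+-------
5  | Liam  | 84801 
6  | Grace | 47255 
7  | Hank  | 70624 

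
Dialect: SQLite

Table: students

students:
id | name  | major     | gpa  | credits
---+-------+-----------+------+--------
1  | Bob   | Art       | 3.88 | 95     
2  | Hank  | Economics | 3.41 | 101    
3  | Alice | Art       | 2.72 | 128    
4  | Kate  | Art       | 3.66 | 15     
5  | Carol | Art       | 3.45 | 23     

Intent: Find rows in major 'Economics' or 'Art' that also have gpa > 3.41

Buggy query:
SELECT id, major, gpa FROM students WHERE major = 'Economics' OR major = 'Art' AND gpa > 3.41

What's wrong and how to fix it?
Bug: Without parentheses, AND is evaluated before OR, so the gpa filter only applies to the 'Art' branch

Fix: Add parentheses around the OR so the AND applies to both alternatives

Corrected query:
SELECT id, major, gpa FROM students WHERE (major = 'Economics' OR major = 'Art') AND gpa > 3.41

Result:
id | major | gpa 
---+-------+-----
1  | Art   | 3.88
4  | Art   | 3.66
5  | Art   | 3.45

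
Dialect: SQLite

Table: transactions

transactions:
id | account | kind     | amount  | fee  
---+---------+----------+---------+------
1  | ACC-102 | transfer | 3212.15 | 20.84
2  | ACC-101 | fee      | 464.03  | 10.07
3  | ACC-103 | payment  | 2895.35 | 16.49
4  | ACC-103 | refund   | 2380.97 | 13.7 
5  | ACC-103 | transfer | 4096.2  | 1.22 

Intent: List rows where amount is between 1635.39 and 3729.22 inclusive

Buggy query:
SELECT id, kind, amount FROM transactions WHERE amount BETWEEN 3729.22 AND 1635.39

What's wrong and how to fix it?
Bug: The bounds are reversed; BETWEEN a AND b requires a <= b to match anything

Fix: Swap the bounds so the smaller value comes first

Corrected query:
SELECT id, kind, amount FROM transactions WHERE amount BETWEEN 1635.39 AND 3729.22

Result:
id | kind     | amount 
---+----------+--------
1  | transfer | 3212.15
3  | payment  | 2895.35
4  | refund   | 2380.97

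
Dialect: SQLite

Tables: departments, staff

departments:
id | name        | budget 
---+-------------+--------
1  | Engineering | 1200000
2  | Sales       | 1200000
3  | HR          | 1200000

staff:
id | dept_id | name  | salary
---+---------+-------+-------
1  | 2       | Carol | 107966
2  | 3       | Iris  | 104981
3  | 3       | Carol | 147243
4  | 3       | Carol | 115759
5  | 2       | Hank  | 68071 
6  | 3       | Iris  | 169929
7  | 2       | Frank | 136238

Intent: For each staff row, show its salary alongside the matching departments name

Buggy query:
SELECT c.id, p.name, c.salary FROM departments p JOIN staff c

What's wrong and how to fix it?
Bug: Missing join condition: each staff row is matched to all departments rows instead of just its own

Fix: Add ON c.dept_id = p.id to the JOIN

Corrected query:
SELECT c.id, p.name, c.salary FROM departments p JOIN staff c ON c.dept_id = p.id

Result:
id | name  | salary
---+-------+-------
1  | Sales | 107966
2  | HR    | 104981
3  | HR    | 147243
4  | HR    | 115759
5  | Sales | 68071 
6  | HR    | 169929
7  | Sales | 136238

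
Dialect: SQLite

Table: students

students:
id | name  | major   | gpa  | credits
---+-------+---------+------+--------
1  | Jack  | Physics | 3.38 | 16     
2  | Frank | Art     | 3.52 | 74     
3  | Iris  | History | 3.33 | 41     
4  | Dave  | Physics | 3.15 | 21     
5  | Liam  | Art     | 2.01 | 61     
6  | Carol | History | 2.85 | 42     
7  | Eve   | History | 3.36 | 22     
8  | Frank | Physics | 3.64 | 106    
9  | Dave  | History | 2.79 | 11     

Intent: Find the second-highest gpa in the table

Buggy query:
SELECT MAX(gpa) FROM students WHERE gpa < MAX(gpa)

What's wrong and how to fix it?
Bug: MAX(gpa) on the right of the comparison is an aggregate-in-WHERE error

Fix: Put the inner MAX in a scalar subquery

Corrected query:
SELECT MAX(gpa) FROM students WHERE gpa < (SELECT MAX(gpa) FROM students)

Result:
MAX(gpa)
--------
3.52    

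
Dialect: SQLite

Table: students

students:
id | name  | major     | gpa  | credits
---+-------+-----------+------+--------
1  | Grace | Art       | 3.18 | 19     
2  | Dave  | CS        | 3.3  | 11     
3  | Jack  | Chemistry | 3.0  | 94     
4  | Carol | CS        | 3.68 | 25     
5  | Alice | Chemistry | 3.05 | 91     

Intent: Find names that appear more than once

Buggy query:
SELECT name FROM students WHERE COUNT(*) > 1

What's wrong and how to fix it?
Bug: WHERE can't reference COUNT(*); aggregates are computed after WHERE

Fix: GROUP BY name, then filter groups with HAVING COUNT(*) > 1

Corrected query:
SELECT name FROM students GROUP BY name HAVING COUNT(*) > 1

Result:
(no rows)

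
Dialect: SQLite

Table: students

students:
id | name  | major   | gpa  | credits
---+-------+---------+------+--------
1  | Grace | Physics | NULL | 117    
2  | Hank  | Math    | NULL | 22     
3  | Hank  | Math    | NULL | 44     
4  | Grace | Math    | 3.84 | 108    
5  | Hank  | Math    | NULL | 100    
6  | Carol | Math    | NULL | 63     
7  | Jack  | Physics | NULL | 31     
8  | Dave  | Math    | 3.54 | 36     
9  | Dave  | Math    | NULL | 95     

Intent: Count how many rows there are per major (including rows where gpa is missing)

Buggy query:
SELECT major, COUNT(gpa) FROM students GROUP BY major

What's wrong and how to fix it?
Bug: COUNT(gpa) skips NULLs, so groups with missing gpa are undercounted

Fix: Use COUNT(*) to count all rows regardless of NULL

Corrected query:
SELECT major, COUNT(*) FROM students GROUP BY major

Result:
major   | COUNT(*)
--------+---------
Math    | 7       
Physics | 2       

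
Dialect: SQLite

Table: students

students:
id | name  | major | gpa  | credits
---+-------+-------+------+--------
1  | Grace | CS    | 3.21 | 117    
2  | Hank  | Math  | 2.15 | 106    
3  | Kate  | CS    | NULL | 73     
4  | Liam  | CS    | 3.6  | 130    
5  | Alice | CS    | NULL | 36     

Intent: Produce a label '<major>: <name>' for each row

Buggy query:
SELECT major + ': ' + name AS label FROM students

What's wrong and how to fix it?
Bug: SQLite uses || for string concatenation; + coerces text to numbers (yielding 0)

Fix: Use the || operator for string concatenation

Corrected query:
SELECT major || ': ' || name AS label FROM students

Result:
label     
----------
CS: Grace 
Math: Hank
CS: Kate  
CS: Liam  
CS: Alice 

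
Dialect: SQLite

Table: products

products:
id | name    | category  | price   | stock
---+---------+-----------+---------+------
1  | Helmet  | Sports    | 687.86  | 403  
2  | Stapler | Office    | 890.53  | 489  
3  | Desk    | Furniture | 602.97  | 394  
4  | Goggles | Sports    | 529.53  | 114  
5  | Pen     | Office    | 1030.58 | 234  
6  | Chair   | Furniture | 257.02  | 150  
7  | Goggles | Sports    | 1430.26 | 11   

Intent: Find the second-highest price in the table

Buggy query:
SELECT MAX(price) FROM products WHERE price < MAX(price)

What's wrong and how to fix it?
Bug: MAX(price) on the right of the comparison is an aggregate-in-WHERE error

Fix: Put the inner MAX in a scalar subquery

Corrected query:
SELECT MAX(price) FROM products WHERE price < (SELECT MAX(price) FROM products)

Result:
MAX(price)
----------
1030.58   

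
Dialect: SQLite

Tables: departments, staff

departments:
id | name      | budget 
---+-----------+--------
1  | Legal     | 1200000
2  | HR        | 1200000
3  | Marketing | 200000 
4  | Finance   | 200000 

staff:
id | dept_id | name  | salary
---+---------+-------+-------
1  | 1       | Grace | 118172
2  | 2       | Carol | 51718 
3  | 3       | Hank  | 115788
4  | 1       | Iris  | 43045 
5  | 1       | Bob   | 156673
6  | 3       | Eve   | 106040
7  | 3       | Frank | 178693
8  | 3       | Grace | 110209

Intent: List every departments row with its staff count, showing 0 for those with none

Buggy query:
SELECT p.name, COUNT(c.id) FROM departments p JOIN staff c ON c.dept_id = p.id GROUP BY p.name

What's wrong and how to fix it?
Bug: INNER JOIN drops departments rows that have no matching staff rows

Fix: Switch to LEFT JOIN to retain unmatched parent rows

Corrected query:
SELECT p.name, COUNT(c.id) FROM departments p LEFT JOIN staff c ON c.dept_id = p.id GROUP BY p.name

Result:
name      | COUNT(c.id)
----------+------------
Finance   | 0          
HR        | 1          
Legal     | 3          
Marketing | 4          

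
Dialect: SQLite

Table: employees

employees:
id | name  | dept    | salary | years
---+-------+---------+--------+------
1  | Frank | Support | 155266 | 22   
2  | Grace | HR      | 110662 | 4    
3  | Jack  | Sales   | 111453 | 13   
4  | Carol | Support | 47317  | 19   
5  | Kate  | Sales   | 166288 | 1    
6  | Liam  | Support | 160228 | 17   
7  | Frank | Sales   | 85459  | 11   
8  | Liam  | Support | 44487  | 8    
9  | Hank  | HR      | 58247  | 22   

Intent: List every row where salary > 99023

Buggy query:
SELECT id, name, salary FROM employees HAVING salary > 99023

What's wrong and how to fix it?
Bug: HAVING filters the output of aggregation, but this query has no GROUP BY and no aggregate functions, so SQLite rejects it (HAVING clause on a non-aggregate query); the condition here is per row

Fix: Replace HAVING with WHERE since the condition applies to individual rows

Corrected query:
SELECT id, name, salary FROM employees WHERE salary > 99023

Result:
id | name  | salary
---+-------+-------
1  | Frank | 155266
2  | Grace | 110662
3  | Jack  | 111453
5  | Kate  | 166288
6  | Liam  | 160228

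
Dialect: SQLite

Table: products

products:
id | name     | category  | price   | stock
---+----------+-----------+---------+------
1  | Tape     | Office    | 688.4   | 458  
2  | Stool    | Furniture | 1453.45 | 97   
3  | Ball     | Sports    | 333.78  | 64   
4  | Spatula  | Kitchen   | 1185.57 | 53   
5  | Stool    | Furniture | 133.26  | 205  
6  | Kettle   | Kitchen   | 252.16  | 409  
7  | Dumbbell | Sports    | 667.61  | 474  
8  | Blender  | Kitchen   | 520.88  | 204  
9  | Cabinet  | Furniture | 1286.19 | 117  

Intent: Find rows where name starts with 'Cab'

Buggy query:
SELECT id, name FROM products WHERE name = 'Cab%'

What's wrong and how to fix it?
Bug: '=' compares the literal string including the % character; pattern matching needs LIKE

Fix: Replace '=' with LIKE so 'Cab%' is treated as a pattern

Corrected query:
SELECT id, name FROM products WHERE name LIKE 'Cab%'

Result:
id | name   
---+--------
9  | Cabinet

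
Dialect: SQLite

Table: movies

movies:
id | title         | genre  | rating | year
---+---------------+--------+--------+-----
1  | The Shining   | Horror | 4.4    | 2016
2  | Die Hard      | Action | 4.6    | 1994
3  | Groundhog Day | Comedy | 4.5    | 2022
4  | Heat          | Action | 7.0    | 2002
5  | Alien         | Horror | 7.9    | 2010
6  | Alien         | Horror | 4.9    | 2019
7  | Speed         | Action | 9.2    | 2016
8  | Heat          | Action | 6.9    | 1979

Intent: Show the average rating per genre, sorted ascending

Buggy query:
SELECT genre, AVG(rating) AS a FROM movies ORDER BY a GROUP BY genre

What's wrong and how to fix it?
Bug: GROUP BY must precede ORDER BY

Fix: Move ORDER BY to the end, after GROUP BY

Corrected query:
SELECT genre, AVG(rating) AS a FROM movies GROUP BY genre ORDER BY a

Result:
genre  | a       
-------+---------
Comedy | 4.5     
Horror | 5.733333
Action | 6.925   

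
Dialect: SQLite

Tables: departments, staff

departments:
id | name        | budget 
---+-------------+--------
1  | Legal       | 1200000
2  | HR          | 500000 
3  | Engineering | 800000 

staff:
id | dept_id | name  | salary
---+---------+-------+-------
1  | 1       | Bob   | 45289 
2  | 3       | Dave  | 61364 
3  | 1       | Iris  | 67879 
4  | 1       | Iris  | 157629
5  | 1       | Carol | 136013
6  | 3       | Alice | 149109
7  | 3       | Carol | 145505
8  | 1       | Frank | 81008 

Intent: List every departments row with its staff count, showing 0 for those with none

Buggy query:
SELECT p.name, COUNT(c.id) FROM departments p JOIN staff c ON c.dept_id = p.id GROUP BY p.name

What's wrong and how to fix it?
Bug: An inner join excludes parents with zero children

Fix: Use LEFT JOIN so parents without children still appear (COUNT(c.id) gives 0)

Corrected query:
SELECT p.name, COUNT(c.id) FROM departments p LEFT JOIN staff c ON c.dept_id = p.id GROUP BY p.name

Result:
name        | COUNT(c.id)
------------+------------
Engineering | 3          
HR          | 0          
Legal       | 5          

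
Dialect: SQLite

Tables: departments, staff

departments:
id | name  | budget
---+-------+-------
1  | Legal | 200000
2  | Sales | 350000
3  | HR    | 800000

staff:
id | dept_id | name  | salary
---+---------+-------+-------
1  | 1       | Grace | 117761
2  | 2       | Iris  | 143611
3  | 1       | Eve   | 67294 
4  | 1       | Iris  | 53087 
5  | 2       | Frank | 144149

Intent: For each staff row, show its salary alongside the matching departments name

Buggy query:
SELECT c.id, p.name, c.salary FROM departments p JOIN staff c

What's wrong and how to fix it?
Bug: Missing join condition: each staff row is matched to all departments rows instead of just its own

Fix: Specify the join condition linking the foreign key to the parent id

Corrected query:
SELECT c.id, p.name, c.salary FROM departments p JOIN staff c ON c.dept_id = p.id

Result:
id | name  | salary
---+-------+-------
1  | Legal | 117761
2  | Sales | 143611
3  | Legal | 67294 
4  | Legal | 53087 
5  | Sales | 144149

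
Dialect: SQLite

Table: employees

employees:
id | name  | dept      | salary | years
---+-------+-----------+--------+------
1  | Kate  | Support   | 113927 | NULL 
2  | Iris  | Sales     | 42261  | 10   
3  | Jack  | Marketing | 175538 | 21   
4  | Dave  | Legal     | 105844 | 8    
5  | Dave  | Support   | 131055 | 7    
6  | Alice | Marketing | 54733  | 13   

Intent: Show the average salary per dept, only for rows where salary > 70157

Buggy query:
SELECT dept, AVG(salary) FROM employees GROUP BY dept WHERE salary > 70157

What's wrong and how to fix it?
Bug: Row-level WHERE must come before GROUP BY in the clause order

Fix: Move the WHERE clause before GROUP BY

Corrected query:
SELECT dept, AVG(salary) FROM employees WHERE salary > 70157 GROUP BY dept

Result:
dept      | AVG(salary)
----------+------------
Legal     | 105844     
Marketing | 175538     
Support   | 122491     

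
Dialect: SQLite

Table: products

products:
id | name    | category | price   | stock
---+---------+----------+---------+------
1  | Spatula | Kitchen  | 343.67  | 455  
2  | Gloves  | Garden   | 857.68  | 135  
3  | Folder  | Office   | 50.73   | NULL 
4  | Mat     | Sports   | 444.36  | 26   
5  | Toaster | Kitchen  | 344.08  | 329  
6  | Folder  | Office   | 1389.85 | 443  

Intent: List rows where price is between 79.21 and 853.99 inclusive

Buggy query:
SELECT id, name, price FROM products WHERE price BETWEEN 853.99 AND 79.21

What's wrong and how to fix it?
Bug: The bounds are reversed; BETWEEN a AND b requires a <= b to match anything

Fix: Write BETWEEN 79.21 AND 853.99

Corrected query:
SELECT id, name, price FROM products WHERE price BETWEEN 79.21 AND 853.99

Result:
id | name    | price 
---+---------+-------
1  | Spatula | 343.67
4  | Mat     | 444.36
5  | Toaster | 344.08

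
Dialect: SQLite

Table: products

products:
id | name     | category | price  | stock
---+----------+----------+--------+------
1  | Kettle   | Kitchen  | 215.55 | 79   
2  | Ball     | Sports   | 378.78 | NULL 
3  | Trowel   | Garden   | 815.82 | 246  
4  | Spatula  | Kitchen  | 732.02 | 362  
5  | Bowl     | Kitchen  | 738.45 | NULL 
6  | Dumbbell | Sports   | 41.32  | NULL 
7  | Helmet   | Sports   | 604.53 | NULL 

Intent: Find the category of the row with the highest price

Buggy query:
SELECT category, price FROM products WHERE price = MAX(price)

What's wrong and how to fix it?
Bug: WHERE is evaluated per row; an aggregate over the whole table isn't defined there

Fix: Wrap MAX in a scalar subquery so WHERE compares against a single value

Corrected query:
SELECT category, price FROM products WHERE price = (SELECT MAX(price) FROM products)

Result:
category | price 
---------+-------
Garden   | 815.82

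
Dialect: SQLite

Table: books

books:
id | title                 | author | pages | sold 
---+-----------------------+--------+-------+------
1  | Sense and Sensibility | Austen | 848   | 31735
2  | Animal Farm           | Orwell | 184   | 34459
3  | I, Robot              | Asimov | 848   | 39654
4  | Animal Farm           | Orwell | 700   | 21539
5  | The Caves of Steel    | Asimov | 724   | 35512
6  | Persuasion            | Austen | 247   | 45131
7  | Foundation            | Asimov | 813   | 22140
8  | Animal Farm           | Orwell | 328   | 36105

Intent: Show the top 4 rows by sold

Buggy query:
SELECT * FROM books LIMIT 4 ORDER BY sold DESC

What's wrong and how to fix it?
Bug: LIMIT must come after ORDER BY

Fix: Sort with ORDER BY, then apply LIMIT

Corrected query:
SELECT * FROM books ORDER BY sold DESC LIMIT 4

Result:
id | title              | author | pages | sold 
---+--------------------+--------+-------+------
6  | Persuasion         | Austen | 247   | 45131
3  | I, Robot           | Asimov | 848   | 39654
8  | Animal Farm        | Orwell | 328   | 36105
5  | The Caves of Steel | Asimov | 724   | 35512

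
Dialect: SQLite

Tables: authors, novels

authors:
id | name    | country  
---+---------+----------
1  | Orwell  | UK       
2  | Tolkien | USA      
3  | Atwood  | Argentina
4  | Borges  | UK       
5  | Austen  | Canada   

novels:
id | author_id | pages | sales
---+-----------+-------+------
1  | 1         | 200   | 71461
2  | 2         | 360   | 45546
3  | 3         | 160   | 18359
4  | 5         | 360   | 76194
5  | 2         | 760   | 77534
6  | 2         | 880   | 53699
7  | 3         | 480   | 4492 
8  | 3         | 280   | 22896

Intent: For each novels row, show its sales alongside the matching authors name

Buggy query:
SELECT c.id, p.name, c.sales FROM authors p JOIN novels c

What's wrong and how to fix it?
Bug: Missing join condition: each novels row is matched to all authors rows instead of just its own

Fix: Add ON c.author_id = p.id to the JOIN

Corrected query:
SELECT c.id, p.name, c.sales FROM authors p JOIN novels c ON c.author_id = p.id

Result:
id | name    | sales
---+---------+------
1  | Orwell  | 71461
2  | Tolkien | 45546
3  | Atwood  | 18359
4  | Austen  | 76194
5  | Tolkien | 77534
6  | Tolkien | 53699
7  | Atwood  | 4492 
8  | Atwood  | 22896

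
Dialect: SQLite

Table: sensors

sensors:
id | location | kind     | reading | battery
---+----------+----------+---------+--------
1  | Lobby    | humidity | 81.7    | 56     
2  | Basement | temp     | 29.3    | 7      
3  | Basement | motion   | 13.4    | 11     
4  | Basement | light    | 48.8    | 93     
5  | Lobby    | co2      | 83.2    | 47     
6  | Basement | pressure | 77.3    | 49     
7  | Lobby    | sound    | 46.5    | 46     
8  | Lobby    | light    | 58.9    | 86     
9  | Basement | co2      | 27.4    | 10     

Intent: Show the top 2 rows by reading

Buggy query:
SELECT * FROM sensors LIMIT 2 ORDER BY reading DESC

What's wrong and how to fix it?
Bug: ORDER BY cannot follow LIMIT; LIMIT is the final clause

Fix: Swap the clauses: ORDER BY first, then LIMIT

Corrected query:
SELECT * FROM sensors ORDER BY reading DESC LIMIT 2

Result:
id | location | kind     | reading | battery
---+----------+----------+---------+--------
5  | Lobby    | co2      | 83.2    | 47     
1  | Lobby    | humidity | 81.7    | 56     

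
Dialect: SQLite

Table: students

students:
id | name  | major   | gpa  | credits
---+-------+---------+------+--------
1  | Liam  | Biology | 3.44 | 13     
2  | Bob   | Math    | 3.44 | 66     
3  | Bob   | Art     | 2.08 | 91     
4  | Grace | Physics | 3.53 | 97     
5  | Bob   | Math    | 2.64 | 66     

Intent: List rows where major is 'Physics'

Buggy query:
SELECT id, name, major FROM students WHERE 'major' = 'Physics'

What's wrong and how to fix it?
Bug: Single quotes denote string literals in SQL; the column name is being compared as a constant string

Fix: Reference the column as major without single quotes

Corrected query:
SELECT id, name, major FROM students WHERE major = 'Physics'

Result:
id | name  | major  
---+-------+--------
4  | Grace | Physics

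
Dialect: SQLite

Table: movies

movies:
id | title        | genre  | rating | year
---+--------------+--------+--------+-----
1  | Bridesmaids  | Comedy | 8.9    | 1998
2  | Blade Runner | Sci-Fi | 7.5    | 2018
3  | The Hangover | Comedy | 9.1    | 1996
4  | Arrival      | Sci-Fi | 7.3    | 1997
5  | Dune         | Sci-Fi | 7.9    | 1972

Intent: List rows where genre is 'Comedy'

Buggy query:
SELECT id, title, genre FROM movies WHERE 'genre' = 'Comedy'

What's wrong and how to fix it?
Bug: 'genre' in single quotes is a string literal, not the column; the comparison is literal-vs-literal and never true

Fix: Remove the quotes around the column name (or use double quotes for an identifier)

Corrected query:
SELECT id, title, genre FROM movies WHERE genre = 'Comedy'

Result:
id | title        | genre 
---+--------------+-------
1  | Bridesmaids  | Comedy
3  | The Hangover | Comedy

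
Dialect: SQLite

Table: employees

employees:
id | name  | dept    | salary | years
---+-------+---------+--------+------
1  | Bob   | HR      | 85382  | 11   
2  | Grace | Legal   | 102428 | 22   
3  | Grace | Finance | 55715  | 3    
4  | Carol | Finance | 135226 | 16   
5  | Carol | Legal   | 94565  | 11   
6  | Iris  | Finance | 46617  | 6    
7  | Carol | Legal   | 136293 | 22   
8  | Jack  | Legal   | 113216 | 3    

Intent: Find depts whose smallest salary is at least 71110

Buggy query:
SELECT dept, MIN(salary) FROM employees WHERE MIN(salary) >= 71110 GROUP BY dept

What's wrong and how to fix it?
Bug: Aggregates like MIN are computed per group after WHERE runs

Fix: Replace WHERE with HAVING after the GROUP BY

Corrected query:
SELECT dept, MIN(salary) FROM employees GROUP BY dept HAVING MIN(salary) >= 71110

Result:
dept  | MIN(salary)
------+------------
HR    | 85382      
Legal | 94565      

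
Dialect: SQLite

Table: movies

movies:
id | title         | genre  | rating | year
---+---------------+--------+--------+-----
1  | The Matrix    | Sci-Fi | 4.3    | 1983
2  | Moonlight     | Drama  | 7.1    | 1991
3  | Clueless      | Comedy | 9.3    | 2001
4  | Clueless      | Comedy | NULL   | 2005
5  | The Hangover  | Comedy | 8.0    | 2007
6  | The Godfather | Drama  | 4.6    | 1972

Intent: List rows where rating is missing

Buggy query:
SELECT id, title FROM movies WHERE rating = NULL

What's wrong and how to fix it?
Bug: '= NULL' is always unknown in SQL three-valued logic, so no rows match

Fix: Use IS NULL to test for NULL

Corrected query:
SELECT id, title FROM movies WHERE rating IS NULL

Result:
id | title   
---+---------
4  | Clueless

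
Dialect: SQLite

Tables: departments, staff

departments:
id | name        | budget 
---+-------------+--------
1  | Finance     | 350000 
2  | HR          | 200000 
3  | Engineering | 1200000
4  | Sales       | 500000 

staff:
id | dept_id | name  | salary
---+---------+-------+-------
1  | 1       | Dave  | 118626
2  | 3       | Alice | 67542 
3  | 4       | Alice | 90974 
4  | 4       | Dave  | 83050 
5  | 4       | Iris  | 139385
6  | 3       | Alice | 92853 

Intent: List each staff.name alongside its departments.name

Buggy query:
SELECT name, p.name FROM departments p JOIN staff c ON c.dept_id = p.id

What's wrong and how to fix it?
Bug: Both tables have a 'name' column; the unqualified reference is ambiguous

Fix: Qualify the column with its table alias (c.name)

Corrected query:
SELECT c.name, p.name FROM departments p JOIN staff c ON c.dept_id = p.id

Result:
name  | name       
------+------------
Dave  | Finance    
Alice | Engineering
Alice | Sales      
Dave  | Sales      
Iris  | Sales      
Alice | Engineering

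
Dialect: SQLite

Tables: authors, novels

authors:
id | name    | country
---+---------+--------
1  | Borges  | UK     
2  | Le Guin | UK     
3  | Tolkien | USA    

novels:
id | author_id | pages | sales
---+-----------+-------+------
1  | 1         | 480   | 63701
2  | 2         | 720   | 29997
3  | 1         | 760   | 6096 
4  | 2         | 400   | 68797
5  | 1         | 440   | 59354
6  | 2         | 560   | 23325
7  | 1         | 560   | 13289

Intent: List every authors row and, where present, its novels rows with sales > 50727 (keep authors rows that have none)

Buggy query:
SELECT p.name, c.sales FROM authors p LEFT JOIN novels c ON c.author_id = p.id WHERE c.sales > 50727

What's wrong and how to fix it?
Bug: Filtering c.sales in WHERE discards the NULL rows produced by LEFT JOIN, turning it into an inner join

Fix: Move the right-table condition into the ON clause so unmatched parents are kept

Corrected query:
SELECT p.name, c.sales FROM authors p LEFT JOIN novels c ON c.author_id = p.id AND c.sales > 50727

Result:
name    | sales
--------+------
Borges  | 59354
Borges  | 63701
Le Guin | 68797
Tolkien | NULL 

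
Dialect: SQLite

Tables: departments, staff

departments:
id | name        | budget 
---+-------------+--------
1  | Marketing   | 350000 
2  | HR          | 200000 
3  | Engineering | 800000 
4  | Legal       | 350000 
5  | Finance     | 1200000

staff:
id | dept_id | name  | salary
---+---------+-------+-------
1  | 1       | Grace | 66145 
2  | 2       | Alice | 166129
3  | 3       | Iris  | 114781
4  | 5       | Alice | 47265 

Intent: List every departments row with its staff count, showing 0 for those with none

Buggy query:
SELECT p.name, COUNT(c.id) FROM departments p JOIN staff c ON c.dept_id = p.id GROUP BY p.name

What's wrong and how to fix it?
Bug: An inner join excludes parents with zero children

Fix: Use LEFT JOIN so parents without children still appear (COUNT(c.id) gives 0)

Corrected query:
SELECT p.name, COUNT(c.id) FROM departments p LEFT JOIN staff c ON c.dept_id = p.id GROUP BY p.name

Result:
name        | COUNT(c.id)
------------+------------
Engineering | 1          
Finance     | 1          
HR          | 1          
Legal       | 0          
Marketing   | 1          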